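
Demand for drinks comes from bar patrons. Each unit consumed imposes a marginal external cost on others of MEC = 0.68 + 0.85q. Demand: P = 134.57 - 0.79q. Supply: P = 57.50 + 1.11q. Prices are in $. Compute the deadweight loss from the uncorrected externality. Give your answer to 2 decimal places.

DWL = $224.75

Market equilibrium (private): 57.50 + 1.11q = 134.57 - 0.79q → q_m = 40.5632.
Social marginal benefit = demand − MEC = 133.89 - 1.64q.
Set SMB = MC: 133.89 - 1.64q = 57.50 + 1.11q → q* = 27.7782.
The loss is the area between SMB and MC from q* to q_m; with linear curves that's a triangle of height MEC(q_m).
DWL = ½ × 12.7850 × 35.1587 = 224.7520.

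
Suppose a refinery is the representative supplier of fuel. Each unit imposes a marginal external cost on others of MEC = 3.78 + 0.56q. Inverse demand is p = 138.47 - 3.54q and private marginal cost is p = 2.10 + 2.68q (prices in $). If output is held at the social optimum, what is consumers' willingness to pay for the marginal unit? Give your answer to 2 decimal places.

Social marginal cost = private MC + MEC = 5.88 + 3.24q.
Set SMC = demand: 5.88 + 3.24q = 138.47 - 3.54q → q* = 19.5560.
Consumer price on the demand curve at q*: 138.47 − 3.54×19.5560 = 69.2418.

P = $69.24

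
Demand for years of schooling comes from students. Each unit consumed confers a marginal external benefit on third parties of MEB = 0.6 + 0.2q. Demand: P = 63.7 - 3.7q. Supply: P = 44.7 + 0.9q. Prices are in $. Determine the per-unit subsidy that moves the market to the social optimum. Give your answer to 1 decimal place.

subsidy = $1.5 per unit

Social marginal benefit = demand + MEB = 64.3 - 3.5q.
Set SMB = MC: 64.3 - 3.5q = 44.7 + 0.9q → q* = 4.4545.
The Pigouvian subsidy equals MEB at q*: 0.6 + 0.2×4.4545 = 1.4909.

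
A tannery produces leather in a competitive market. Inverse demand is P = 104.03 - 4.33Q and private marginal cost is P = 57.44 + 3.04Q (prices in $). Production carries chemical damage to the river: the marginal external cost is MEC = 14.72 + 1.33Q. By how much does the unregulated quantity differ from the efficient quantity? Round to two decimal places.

Market equilibrium (private): 57.44 + 3.04Q = 104.03 - 4.33Q → Q_m = 6.3216.
Social marginal cost = private MC + MEC = 72.16 + 4.37Q.
Set SMC = demand: 72.16 + 4.37Q = 104.03 - 4.33Q → Q* = 3.6632.
Gap = |6.3216 − 3.6632| = 2.6584.

2.66 units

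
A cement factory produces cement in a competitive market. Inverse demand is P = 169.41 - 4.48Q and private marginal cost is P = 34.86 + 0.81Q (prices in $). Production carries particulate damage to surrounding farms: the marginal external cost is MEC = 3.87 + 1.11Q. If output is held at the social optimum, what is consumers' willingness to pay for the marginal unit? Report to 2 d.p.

Social marginal cost = private MC + MEC = 38.73 + 1.92Q.
Set SMC = demand: 38.73 + 1.92Q = 169.41 - 4.48Q → Q* = 20.4188.
Consumer price on the demand curve at Q*: 169.41 − 4.48×20.4188 = 77.9338.

P = $77.93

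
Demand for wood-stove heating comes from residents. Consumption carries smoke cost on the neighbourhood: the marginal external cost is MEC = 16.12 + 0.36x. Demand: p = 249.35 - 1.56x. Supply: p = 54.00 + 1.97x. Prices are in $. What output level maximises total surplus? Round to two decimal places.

Social marginal benefit = demand − MEC = 233.23 - 1.92x.
Set SMB = MC: 233.23 - 1.92x = 54.00 + 1.97x → x* = 46.0746.

x* = 46.07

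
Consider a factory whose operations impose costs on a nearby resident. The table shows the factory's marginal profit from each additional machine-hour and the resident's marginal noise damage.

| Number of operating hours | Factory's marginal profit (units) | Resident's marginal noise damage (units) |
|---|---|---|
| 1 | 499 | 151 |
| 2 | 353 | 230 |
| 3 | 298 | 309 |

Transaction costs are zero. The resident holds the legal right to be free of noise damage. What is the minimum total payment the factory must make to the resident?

Efficient level: marginal profit ≥ marginal noise damage through level 2, so k* = 2.
With the resident holding the right, the factory must at least compensate total damage at k*: 151 + 230 = 381.

381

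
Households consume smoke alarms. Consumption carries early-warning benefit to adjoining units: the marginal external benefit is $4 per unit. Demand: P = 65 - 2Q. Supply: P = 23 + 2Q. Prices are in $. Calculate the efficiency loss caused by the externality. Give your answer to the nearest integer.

DWL = $2

Market equilibrium (private): 23 + 2Q = 65 - 2Q → Q_m = 10.5000.
Social marginal benefit = demand + MEB = 69 - 2Q.
Set SMB = MC: 69 - 2Q = 23 + 2Q → Q* = 11.5000.
The loss is the area between SMB and MC from Q* to Q_m; with linear curves that's a triangle of height MEB(Q_m).
DWL = ½ × 1.0000 × 4.0000 = 2.0000.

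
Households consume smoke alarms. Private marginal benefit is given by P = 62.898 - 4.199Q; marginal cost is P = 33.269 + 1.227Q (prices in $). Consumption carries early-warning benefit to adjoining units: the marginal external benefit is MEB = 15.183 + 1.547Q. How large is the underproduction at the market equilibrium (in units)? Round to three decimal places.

6.092 units

Market equilibrium (private): 33.269 + 1.227Q = 62.898 - 4.199Q → Q_m = 5.4606.
Social marginal benefit = demand + MEB = 78.081 - 2.652Q.
Set SMB = MC: 78.081 - 2.652Q = 33.269 + 1.227Q → Q* = 11.5525.
Gap = |5.4606 − 11.5525| = 6.0919.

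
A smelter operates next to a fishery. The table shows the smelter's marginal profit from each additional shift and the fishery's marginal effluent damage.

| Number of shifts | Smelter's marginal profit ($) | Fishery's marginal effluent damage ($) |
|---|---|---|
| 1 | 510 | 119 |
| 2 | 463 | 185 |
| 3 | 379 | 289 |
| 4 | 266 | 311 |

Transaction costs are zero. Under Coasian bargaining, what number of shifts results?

Bargaining reaches the level where marginal profit last exceeds marginal effluent damage.
That holds through level 3 (379 ≥ 289) but not at 4 (266 < 311).

3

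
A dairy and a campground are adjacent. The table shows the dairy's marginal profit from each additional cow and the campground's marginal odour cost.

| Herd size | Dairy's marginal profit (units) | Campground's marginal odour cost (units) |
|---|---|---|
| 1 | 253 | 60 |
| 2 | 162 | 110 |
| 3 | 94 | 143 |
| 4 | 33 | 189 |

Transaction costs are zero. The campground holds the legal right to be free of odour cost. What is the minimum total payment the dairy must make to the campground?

170

Efficient level: marginal profit ≥ marginal odour cost through level 2, so k* = 2.
With the campground holding the right, the dairy must at least compensate total damage at k*: 60 + 110 = 170.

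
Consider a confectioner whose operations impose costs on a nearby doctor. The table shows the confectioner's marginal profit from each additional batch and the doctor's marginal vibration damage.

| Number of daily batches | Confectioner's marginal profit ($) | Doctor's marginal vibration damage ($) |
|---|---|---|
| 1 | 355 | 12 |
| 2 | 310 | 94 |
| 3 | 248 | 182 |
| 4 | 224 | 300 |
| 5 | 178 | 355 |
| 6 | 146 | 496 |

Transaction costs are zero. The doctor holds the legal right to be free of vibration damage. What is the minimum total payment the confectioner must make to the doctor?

Efficient level: marginal profit ≥ marginal vibration damage through level 3, so k* = 3.
With the doctor holding the right, the confectioner must at least compensate total damage at k*: 12 + 94 + 182 = 288.

$288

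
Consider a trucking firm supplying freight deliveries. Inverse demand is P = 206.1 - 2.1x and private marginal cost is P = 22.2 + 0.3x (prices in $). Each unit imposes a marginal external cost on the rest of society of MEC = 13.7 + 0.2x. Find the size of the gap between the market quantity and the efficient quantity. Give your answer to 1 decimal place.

Market equilibrium (private): 22.2 + 0.3x = 206.1 - 2.1x → x_m = 76.6250.
Social marginal cost = private MC + MEC = 35.9 + 0.5x.
Set SMC = demand: 35.9 + 0.5x = 206.1 - 2.1x → x* = 65.4615.
Gap = |76.6250 − 65.4615| = 11.1635.

11.2 units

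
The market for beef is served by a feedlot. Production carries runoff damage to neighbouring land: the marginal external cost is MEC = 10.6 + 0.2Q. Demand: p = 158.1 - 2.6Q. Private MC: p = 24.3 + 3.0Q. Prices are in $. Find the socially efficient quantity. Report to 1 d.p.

Q* = 21.2

Social marginal cost = private MC + MEC = 34.9 + 3.2Q.
Set SMC = demand: 34.9 + 3.2Q = 158.1 - 2.6Q → Q* = 21.2414.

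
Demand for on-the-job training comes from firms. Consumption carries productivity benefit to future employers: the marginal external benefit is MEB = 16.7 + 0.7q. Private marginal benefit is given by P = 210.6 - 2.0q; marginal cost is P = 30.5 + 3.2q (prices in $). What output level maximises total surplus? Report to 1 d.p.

Social marginal benefit = demand + MEB = 227.3 - 1.3q.
Set SMB = MC: 227.3 - 1.3q = 30.5 + 3.2q → q* = 43.7333.

q* = 43.7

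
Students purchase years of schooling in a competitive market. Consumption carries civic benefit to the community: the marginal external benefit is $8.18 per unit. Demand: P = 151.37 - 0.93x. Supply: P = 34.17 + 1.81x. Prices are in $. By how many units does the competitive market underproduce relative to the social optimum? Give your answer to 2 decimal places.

2.99 units

Market equilibrium (private): 34.17 + 1.81x = 151.37 - 0.93x → x_m = 42.7737.
Social marginal benefit = demand + MEB = 159.55 - 0.93x.
Set SMB = MC: 159.55 - 0.93x = 34.17 + 1.81x → x* = 45.7591.
Gap = |42.7737 − 45.7591| = 2.9854.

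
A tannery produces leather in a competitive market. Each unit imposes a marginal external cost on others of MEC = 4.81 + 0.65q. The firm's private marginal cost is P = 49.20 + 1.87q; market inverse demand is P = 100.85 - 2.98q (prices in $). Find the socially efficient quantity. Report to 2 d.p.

q* = 8.52

Social marginal cost = private MC + MEC = 54.01 + 2.52q.
Set SMC = demand: 54.01 + 2.52q = 100.85 - 2.98q → q* = 8.5164.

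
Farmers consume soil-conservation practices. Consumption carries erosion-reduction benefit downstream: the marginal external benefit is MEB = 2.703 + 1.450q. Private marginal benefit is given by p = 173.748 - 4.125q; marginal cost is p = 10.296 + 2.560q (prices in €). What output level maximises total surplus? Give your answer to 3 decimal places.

q* = 31.739

Social marginal benefit = demand + MEB = 176.451 - 2.675q.
Set SMB = MC: 176.451 - 2.675q = 10.296 + 2.560q → q* = 31.7393.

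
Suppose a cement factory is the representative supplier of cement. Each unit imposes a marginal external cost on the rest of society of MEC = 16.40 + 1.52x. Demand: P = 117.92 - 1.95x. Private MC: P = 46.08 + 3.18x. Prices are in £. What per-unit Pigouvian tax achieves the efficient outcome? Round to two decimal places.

Social marginal cost = private MC + MEC = 62.48 + 4.70x.
Set SMC = demand: 62.48 + 4.70x = 117.92 - 1.95x → x* = 8.3368.
The Pigouvian tax equals MEC at x*: 16.40 + 1.52×8.3368 = 29.0719.

tax = £29.07 per unit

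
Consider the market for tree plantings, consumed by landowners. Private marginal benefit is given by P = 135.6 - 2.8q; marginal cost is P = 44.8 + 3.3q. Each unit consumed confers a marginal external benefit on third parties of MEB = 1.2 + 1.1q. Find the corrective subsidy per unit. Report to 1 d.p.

subsidy = 21.4 per unit

Social marginal benefit = demand + MEB = 136.8 - 1.7q.
Set SMB = MC: 136.8 - 1.7q = 44.8 + 3.3q → q* = 18.4000.
The Pigouvian subsidy equals MEB at q*: 1.2 + 1.1×18.4000 = 21.4400.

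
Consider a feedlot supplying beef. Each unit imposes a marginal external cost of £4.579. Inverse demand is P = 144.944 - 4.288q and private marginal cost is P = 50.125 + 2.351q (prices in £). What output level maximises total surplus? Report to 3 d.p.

q* = 13.592

Social marginal cost = private MC + MEC = 54.704 + 2.351q.
Set SMC = demand: 54.704 + 2.351q = 144.944 - 4.288q → q* = 13.5924.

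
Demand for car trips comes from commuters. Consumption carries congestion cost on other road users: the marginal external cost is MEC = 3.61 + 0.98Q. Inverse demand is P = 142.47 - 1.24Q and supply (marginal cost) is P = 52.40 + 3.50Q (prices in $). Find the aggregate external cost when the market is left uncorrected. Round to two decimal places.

Market equilibrium (private): 52.40 + 3.50Q = 142.47 - 1.24Q → Q_m = 19.0021.
Total external cost = ∫₀^{Q_m} (3.61 + 0.98Q) dQ = 3.61×19.0021 + ½×0.98×19.0021² = 245.5267.

$245.53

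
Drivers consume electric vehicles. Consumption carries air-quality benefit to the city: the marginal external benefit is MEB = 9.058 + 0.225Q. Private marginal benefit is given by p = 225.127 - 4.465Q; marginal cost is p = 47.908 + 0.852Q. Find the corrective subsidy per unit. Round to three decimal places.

Social marginal benefit = demand + MEB = 234.185 - 4.240Q.
Set SMB = MC: 234.185 - 4.240Q = 47.908 + 0.852Q → Q* = 36.5823.
The Pigouvian subsidy equals MEB at Q*: 9.058 + 0.225×36.5823 = 17.2890.

subsidy = 17.289 per unit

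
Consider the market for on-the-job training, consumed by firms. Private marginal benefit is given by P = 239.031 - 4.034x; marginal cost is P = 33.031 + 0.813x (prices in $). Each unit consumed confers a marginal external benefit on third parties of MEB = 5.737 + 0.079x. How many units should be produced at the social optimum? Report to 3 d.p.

x* = 44.408

Social marginal benefit = demand + MEB = 244.768 - 3.955x.
Set SMB = MC: 244.768 - 3.955x = 33.031 + 0.813x → x* = 44.4079.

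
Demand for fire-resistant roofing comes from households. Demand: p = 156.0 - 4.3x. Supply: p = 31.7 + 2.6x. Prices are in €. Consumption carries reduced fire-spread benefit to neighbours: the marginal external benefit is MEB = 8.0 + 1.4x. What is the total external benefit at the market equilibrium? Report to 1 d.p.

Market equilibrium (private): 31.7 + 2.6x = 156.0 - 4.3x → x_m = 18.0145.
Total external benefit = ∫₀^{x_m} (8.0 + 1.4x) dx = 8.0×18.0145 + ½×1.4×18.0145² = 371.2815.

€371.3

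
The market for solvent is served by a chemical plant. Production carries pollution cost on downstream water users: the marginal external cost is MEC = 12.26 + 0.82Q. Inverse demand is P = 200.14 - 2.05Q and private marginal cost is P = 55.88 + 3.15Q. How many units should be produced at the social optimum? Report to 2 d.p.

Social marginal cost = private MC + MEC = 68.14 + 3.97Q.
Set SMC = demand: 68.14 + 3.97Q = 200.14 - 2.05Q → Q* = 21.9269.

Q* = 21.93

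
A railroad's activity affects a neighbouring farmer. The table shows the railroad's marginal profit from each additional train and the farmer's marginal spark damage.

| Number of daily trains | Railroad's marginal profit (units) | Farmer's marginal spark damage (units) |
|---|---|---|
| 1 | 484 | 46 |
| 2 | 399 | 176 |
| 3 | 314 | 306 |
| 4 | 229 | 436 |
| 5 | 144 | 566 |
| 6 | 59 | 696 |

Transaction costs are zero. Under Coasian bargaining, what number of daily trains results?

3

Bargaining reaches the level where marginal profit last exceeds marginal spark damage.
That holds through level 3 (314 ≥ 306) but not at 4 (229 < 436).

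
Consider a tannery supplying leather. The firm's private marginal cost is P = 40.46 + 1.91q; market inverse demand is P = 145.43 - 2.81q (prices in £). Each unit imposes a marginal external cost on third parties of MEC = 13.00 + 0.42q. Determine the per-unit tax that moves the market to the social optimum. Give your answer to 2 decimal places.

Social marginal cost = private MC + MEC = 53.46 + 2.33q.
Set SMC = demand: 53.46 + 2.33q = 145.43 - 2.81q → q* = 17.8930.
The Pigouvian tax equals MEC at q*: 13.00 + 0.42×17.8930 = 20.5151.

tax = £20.52 per unit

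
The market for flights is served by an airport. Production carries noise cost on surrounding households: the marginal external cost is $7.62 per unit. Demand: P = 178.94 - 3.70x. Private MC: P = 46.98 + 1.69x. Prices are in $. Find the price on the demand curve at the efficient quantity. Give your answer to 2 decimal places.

Social marginal cost = private MC + MEC = 54.60 + 1.69x.
Set SMC = demand: 54.60 + 1.69x = 178.94 - 3.70x → x* = 23.0686.
Consumer price on the demand curve at x*: 178.94 − 3.70×23.0686 = 93.5862.

P = $93.59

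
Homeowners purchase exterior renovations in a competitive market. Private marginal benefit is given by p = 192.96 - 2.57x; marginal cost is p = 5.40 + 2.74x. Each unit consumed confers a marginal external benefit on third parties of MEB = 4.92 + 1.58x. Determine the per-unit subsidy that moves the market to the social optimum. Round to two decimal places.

Social marginal benefit = demand + MEB = 197.88 - 0.99x.
Set SMB = MC: 197.88 - 0.99x = 5.40 + 2.74x → x* = 51.6032.
The Pigouvian subsidy equals MEB at x*: 4.92 + 1.58×51.6032 = 86.4531.

subsidy = 86.45 per unit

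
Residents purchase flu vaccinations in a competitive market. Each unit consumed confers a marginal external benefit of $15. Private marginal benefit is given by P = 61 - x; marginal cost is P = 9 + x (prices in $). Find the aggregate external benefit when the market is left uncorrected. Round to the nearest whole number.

$390

Market equilibrium (private): 9 + x = 61 - x → x_m = 26.0000.
Total external benefit = MEB × x_m = 15 × 26.0000 = 390.0000.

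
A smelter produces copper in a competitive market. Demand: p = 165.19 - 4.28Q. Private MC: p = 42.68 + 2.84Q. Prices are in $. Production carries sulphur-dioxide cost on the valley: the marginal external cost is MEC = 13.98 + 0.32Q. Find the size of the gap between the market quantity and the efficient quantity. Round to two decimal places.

2.62 units

Market equilibrium (private): 42.68 + 2.84Q = 165.19 - 4.28Q → Q_m = 17.2065.
Social marginal cost = private MC + MEC = 56.66 + 3.16Q.
Set SMC = demand: 56.66 + 3.16Q = 165.19 - 4.28Q → Q* = 14.5874.
Gap = |17.2065 − 14.5874| = 2.6191.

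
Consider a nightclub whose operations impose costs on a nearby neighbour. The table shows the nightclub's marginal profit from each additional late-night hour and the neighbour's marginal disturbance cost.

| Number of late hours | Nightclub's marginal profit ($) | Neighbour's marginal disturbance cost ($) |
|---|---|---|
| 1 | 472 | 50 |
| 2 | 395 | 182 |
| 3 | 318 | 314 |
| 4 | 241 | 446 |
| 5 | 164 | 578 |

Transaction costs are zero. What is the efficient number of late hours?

Bargaining reaches the level where marginal profit last exceeds marginal disturbance cost.
That holds through level 3 (318 ≥ 314) but not at 4 (241 < 446).

3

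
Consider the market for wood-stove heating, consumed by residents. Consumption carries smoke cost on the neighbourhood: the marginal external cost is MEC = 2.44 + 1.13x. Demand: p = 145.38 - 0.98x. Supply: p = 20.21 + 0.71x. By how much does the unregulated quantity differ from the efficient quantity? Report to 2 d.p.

30.54 units

Market equilibrium (private): 20.21 + 0.71x = 145.38 - 0.98x → x_m = 74.0651.
Social marginal benefit = demand − MEC = 142.94 - 2.11x.
Set SMB = MC: 142.94 - 2.11x = 20.21 + 0.71x → x* = 43.5213.
Gap = |74.0651 − 43.5213| = 30.5438.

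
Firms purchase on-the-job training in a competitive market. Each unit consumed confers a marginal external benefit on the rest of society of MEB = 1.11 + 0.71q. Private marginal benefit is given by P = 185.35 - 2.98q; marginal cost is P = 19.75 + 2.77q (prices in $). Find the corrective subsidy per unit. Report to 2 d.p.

subsidy = $24.59 per unit

Social marginal benefit = demand + MEB = 186.46 - 2.27q.
Set SMB = MC: 186.46 - 2.27q = 19.75 + 2.77q → q* = 33.0774.
The Pigouvian subsidy equals MEB at q*: 1.11 + 0.71×33.0774 = 24.5950.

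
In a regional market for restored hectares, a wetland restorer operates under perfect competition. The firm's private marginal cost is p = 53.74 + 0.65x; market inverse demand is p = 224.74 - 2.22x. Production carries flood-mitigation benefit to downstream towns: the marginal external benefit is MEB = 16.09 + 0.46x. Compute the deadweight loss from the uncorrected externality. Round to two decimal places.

Market equilibrium (private): 53.74 + 0.65x = 224.74 - 2.22x → x_m = 59.5819.
Social marginal cost = private MC − MEB = 37.65 + 0.19x.
Set SMC = demand: 37.65 + 0.19x = 224.74 - 2.22x → x* = 77.6307.
Height of the DWL triangle at x_m is demand(x_m) − SMC(x_m) = MEB(x_m) = 43.4977.
DWL = ½ × 18.0488 × 43.4977 = 392.5406.

DWL = 392.54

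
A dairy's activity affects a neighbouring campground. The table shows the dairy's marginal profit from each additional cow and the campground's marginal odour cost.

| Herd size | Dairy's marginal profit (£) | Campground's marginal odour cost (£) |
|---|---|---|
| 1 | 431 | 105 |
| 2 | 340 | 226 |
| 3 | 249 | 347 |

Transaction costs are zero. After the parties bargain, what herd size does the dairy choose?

Bargaining reaches the level where marginal profit last exceeds marginal odour cost.
That holds through level 2 (340 ≥ 226) but not at 3 (249 < 347).

2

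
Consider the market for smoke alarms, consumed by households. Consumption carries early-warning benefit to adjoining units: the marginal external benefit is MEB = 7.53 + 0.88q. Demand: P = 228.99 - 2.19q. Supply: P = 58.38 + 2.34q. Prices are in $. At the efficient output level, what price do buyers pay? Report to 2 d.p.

Social marginal benefit = demand + MEB = 236.52 - 1.31q.
Set SMB = MC: 236.52 - 1.31q = 58.38 + 2.34q → q* = 48.8055.
Consumer price on the demand curve at q*: 228.99 − 2.19×48.8055 = 122.1060.

P = $122.11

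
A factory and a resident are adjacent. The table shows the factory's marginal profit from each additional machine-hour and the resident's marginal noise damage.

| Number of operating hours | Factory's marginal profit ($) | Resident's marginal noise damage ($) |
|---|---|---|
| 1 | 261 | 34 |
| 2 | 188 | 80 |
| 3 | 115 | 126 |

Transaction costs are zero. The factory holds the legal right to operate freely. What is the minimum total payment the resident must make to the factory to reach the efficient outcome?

Left alone the factory would choose level 3 (marginal profit stays positive).
Efficient level: k* = 2 (marginal profit ≥ marginal noise damage through 2).
The resident must at least cover the factory's forgone profit from cutting 3→2: 115 = 115.

$115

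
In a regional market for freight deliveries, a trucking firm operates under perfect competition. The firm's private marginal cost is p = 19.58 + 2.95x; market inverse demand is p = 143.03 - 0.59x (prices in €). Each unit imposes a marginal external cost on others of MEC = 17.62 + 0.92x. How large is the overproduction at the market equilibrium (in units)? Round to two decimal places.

11.14 units

Market equilibrium (private): 19.58 + 2.95x = 143.03 - 0.59x → x_m = 34.8729.
Social marginal cost = private MC + MEC = 37.20 + 3.87x.
Set SMC = demand: 37.20 + 3.87x = 143.03 - 0.59x → x* = 23.7287.
Gap = |34.8729 − 23.7287| = 11.1442.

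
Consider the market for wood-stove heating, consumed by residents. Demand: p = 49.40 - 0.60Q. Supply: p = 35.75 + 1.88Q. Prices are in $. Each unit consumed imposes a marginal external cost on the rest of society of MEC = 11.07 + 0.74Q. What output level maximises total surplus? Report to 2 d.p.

Social marginal benefit = demand − MEC = 38.33 - 1.34Q.
Set SMB = MC: 38.33 - 1.34Q = 35.75 + 1.88Q → Q* = 0.8012.

Q* = 0.80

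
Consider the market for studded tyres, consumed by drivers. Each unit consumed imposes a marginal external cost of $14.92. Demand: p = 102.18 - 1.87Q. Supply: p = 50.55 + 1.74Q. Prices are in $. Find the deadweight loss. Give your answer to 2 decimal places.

Market equilibrium (private): 50.55 + 1.74Q = 102.18 - 1.87Q → Q_m = 14.3019.
Social marginal benefit = demand − MEC = 87.26 - 1.87Q.
Set SMB = MC: 87.26 - 1.87Q = 50.55 + 1.74Q → Q* = 10.1690.
Height of the DWL triangle at Q_m is MC(Q_m) − SMB(Q_m) = MEC(Q_m) = 14.9200.
DWL = ½ × 4.1329 × 14.9200 = 30.8314.

DWL = $30.83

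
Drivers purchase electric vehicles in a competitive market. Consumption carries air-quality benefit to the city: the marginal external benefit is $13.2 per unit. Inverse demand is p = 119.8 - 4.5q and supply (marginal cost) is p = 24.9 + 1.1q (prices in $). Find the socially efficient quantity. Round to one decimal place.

Social marginal benefit = demand + MEB = 133.0 - 4.5q.
Set SMB = MC: 133.0 - 4.5q = 24.9 + 1.1q → q* = 19.3036.

q* = 19.3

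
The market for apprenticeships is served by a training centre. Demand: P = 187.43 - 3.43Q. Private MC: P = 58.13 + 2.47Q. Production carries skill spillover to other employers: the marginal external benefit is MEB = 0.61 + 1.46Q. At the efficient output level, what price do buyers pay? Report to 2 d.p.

Social marginal cost = private MC − MEB = 57.52 + 1.01Q.
Set SMC = demand: 57.52 + 1.01Q = 187.43 - 3.43Q → Q* = 29.2590.
Consumer price on the demand curve at Q*: 187.43 − 3.43×29.2590 = 87.0716.

P = 87.07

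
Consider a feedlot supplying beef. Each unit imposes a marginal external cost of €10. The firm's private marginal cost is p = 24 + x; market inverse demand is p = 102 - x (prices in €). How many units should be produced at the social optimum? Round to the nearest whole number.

x* = 34

Social marginal cost = private MC + MEC = 34 + x.
Set SMC = demand: 34 + x = 102 - x → x* = 34.0000.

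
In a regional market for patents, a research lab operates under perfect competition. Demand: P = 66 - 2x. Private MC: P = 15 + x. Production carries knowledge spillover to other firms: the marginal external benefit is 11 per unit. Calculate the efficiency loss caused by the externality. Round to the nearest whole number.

Market equilibrium (private): 15 + x = 66 - 2x → x_m = 17.0000.
Social marginal cost = private MC − MEB = 4 + x.
Set SMC = demand: 4 + x = 66 - 2x → x* = 20.6667.
The loss is the area between SMC and demand from x* to x_m; with linear curves that's a triangle of height MEB(x_m).
DWL = ½ × 3.6667 × 11.0000 = 20.1669.

DWL = 20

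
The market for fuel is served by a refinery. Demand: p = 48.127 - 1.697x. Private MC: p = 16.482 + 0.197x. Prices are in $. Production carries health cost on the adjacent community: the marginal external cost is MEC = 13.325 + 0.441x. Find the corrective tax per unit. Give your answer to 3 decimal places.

Social marginal cost = private MC + MEC = 29.807 + 0.638x.
Set SMC = demand: 29.807 + 0.638x = 48.127 - 1.697x → x* = 7.8458.
The Pigouvian tax equals MEC at x*: 13.325 + 0.441×7.8458 = 16.7850.

tax = $16.785 per unit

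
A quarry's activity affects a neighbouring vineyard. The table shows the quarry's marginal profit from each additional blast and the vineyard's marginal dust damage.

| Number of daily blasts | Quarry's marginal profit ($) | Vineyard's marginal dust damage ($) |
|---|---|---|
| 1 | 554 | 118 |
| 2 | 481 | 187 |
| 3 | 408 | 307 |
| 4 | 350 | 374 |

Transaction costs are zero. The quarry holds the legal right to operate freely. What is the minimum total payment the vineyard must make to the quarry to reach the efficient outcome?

Left alone the quarry would choose level 4 (marginal profit stays positive).
Efficient level: k* = 3 (marginal profit ≥ marginal dust damage through 3).
The vineyard must at least cover the quarry's forgone profit from cutting 4→3: 350 = 350.

$350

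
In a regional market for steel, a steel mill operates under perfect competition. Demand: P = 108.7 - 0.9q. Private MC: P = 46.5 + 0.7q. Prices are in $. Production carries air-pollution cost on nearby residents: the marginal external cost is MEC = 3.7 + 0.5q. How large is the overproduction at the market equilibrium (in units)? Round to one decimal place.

Market equilibrium (private): 46.5 + 0.7q = 108.7 - 0.9q → q_m = 38.8750.
Social marginal cost = private MC + MEC = 50.2 + 1.2q.
Set SMC = demand: 50.2 + 1.2q = 108.7 - 0.9q → q* = 27.8571.
Gap = |38.8750 − 27.8571| = 11.0179.

11.0 units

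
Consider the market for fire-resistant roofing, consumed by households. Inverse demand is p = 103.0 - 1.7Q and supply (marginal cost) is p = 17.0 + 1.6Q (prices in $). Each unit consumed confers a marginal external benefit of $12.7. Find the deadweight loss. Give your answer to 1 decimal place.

Market equilibrium (private): 17.0 + 1.6Q = 103.0 - 1.7Q → Q_m = 26.0606.
Social marginal benefit = demand + MEB = 115.7 - 1.7Q.
Set SMB = MC: 115.7 - 1.7Q = 17.0 + 1.6Q → Q* = 29.9091.
The welfare-loss triangle has base |Q_m − Q*| and height MEB(Q_m) (the vertical gap between SMB and MC is zero at Q* and MEB at Q_m).
DWL = ½ × 3.8485 × 12.7000 = 24.4380.

DWL = $24.4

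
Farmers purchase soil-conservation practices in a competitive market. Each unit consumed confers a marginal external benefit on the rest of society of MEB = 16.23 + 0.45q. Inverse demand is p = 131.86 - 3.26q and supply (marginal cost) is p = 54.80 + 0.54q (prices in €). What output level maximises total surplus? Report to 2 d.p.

q* = 27.85

Social marginal benefit = demand + MEB = 148.09 - 2.81q.
Set SMB = MC: 148.09 - 2.81q = 54.80 + 0.54q → q* = 27.8478.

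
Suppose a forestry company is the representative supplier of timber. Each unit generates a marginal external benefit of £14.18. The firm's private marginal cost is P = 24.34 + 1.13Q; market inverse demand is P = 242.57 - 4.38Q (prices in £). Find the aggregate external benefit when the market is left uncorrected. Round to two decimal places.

Market equilibrium (private): 24.34 + 1.13Q = 242.57 - 4.38Q → Q_m = 39.6062.
Total external benefit = MEB × Q_m = 14.18 × 39.6062 = 561.6159.

£561.62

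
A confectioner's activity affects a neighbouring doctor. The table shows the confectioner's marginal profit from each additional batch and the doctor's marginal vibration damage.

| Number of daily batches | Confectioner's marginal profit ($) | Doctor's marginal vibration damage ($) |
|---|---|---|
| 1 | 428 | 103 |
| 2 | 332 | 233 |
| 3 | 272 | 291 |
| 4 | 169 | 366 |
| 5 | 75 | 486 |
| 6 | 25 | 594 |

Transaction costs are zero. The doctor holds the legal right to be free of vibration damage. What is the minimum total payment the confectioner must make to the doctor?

$336

Efficient level: marginal profit ≥ marginal vibration damage through level 2, so k* = 2.
With the doctor holding the right, the confectioner must at least compensate total damage at k*: 103 + 233 = 336.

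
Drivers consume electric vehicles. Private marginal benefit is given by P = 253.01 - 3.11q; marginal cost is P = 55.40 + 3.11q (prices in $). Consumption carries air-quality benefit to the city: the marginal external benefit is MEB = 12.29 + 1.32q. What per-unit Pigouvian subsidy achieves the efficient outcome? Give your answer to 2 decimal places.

Social marginal benefit = demand + MEB = 265.30 - 1.79q.
Set SMB = MC: 265.30 - 1.79q = 55.40 + 3.11q → q* = 42.8367.
The Pigouvian subsidy equals MEB at q*: 12.29 + 1.32×42.8367 = 68.8344.

subsidy = $68.83 per unit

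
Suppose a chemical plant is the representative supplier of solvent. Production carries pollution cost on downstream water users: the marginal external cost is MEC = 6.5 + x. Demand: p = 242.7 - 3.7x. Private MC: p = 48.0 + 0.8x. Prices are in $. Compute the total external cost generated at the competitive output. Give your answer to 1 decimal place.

Market equilibrium (private): 48.0 + 0.8x = 242.7 - 3.7x → x_m = 43.2667.
Total external cost = ∫₀^{x_m} (6.5 + 1.0x) dx = 6.5×43.2667 + ½×1.0×43.2667² = 1217.2372.

$1217.2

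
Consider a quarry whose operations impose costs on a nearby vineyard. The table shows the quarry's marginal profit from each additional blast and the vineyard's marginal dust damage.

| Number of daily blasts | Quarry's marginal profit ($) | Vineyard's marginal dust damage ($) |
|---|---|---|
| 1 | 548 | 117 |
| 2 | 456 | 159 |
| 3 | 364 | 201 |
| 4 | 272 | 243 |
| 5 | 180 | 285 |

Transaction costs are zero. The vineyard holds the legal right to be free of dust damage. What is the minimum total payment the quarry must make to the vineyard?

Efficient level: marginal profit ≥ marginal dust damage through level 4, so k* = 4.
With the vineyard holding the right, the quarry must at least compensate total damage at k*: 117 + 159 + 201 + 243 = 720.

$720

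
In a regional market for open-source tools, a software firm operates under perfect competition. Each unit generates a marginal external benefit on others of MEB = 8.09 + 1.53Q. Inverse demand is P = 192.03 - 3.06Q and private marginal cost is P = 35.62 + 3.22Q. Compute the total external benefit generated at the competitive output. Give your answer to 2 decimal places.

Market equilibrium (private): 35.62 + 3.22Q = 192.03 - 3.06Q → Q_m = 24.9061.
Total external benefit = ∫₀^{Q_m} (8.09 + 1.53Q) dQ = 8.09×24.9061 + ½×1.53×24.9061² = 676.0304.

676.03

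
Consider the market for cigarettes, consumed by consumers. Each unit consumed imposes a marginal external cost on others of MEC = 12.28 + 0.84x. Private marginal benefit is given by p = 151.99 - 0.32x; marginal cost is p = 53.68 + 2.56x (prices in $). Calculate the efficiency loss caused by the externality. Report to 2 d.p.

DWL = $225.43

Market equilibrium (private): 53.68 + 2.56x = 151.99 - 0.32x → x_m = 34.1354.
Social marginal benefit = demand − MEC = 139.71 - 1.16x.
Set SMB = MC: 139.71 - 1.16x = 53.68 + 2.56x → x* = 23.1263.
The welfare-loss triangle has base |x_m − x*| and height MEC(x_m) (the vertical gap between SMB and MC is zero at x* and MEC at x_m).
DWL = ½ × 11.0091 × 40.9538 = 225.4322.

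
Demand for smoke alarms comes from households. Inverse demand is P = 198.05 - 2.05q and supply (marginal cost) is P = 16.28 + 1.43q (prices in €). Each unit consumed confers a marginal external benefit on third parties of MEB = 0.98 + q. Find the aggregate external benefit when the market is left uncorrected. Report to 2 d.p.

Market equilibrium (private): 16.28 + 1.43q = 198.05 - 2.05q → q_m = 52.2328.
Total external benefit = ∫₀^{q_m} (0.98 + 1.00q) dq = 0.98×52.2328 + ½×1.00×52.2328² = 1415.3208.

€1415.32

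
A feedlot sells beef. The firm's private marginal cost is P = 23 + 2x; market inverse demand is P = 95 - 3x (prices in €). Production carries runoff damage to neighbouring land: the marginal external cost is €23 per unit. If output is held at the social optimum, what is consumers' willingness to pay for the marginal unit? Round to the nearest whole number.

P = €66

Social marginal cost = private MC + MEC = 46 + 2x.
Set SMC = demand: 46 + 2x = 95 - 3x → x* = 9.8000.
Consumer price on the demand curve at x*: 95 − 3×9.8000 = 65.6000.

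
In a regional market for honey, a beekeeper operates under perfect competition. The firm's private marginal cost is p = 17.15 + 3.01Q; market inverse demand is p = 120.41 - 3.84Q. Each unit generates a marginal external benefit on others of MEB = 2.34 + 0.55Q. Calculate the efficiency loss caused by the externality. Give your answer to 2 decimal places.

DWL = 8.97

Market equilibrium (private): 17.15 + 3.01Q = 120.41 - 3.84Q → Q_m = 15.0745.
Social marginal cost = private MC − MEB = 14.81 + 2.46Q.
Set SMC = demand: 14.81 + 2.46Q = 120.41 - 3.84Q → Q* = 16.7619.
Height of the DWL triangle at Q_m is demand(Q_m) − SMC(Q_m) = MEB(Q_m) = 10.6309.
DWL = ½ × 1.6874 × 10.6309 = 8.9693.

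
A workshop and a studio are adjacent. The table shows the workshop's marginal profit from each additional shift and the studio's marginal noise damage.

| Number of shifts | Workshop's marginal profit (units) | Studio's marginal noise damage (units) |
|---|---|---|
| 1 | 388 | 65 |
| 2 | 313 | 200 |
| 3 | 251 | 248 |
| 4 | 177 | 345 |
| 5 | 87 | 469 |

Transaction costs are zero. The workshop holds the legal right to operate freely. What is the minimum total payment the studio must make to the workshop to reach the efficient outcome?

264

Left alone the workshop would choose level 5 (marginal profit stays positive).
Efficient level: k* = 3 (marginal profit ≥ marginal noise damage through 3).
The studio must at least cover the workshop's forgone profit from cutting 5→3: 177 + 87 = 264.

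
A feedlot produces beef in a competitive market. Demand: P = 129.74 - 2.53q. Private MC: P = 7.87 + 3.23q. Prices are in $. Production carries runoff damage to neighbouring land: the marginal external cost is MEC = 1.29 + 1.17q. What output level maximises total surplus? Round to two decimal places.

q* = 17.40

Social marginal cost = private MC + MEC = 9.16 + 4.40q.
Set SMC = demand: 9.16 + 4.40q = 129.74 - 2.53q → q* = 17.3997.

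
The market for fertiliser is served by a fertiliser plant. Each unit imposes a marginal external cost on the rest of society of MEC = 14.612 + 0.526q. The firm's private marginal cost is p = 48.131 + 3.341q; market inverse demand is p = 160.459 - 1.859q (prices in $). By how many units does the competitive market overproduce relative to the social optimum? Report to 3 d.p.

4.536 units

Market equilibrium (private): 48.131 + 3.341q = 160.459 - 1.859q → q_m = 21.6015.
Social marginal cost = private MC + MEC = 62.743 + 3.867q.
Set SMC = demand: 62.743 + 3.867q = 160.459 - 1.859q → q* = 17.0653.
Gap = |21.6015 − 17.0653| = 4.5362.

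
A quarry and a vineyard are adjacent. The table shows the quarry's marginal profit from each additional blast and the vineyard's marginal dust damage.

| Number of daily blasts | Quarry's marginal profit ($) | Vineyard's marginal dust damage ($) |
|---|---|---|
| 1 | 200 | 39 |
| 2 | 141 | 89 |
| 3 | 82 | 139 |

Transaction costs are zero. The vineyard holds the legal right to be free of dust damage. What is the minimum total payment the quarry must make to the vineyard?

$128

Efficient level: marginal profit ≥ marginal dust damage through level 2, so k* = 2.
With the vineyard holding the right, the quarry must at least compensate total damage at k*: 39 + 89 = 128.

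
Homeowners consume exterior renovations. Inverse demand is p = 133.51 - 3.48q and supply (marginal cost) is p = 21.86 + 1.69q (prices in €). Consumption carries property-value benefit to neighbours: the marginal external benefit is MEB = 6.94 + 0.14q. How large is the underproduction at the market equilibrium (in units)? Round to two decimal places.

Market equilibrium (private): 21.86 + 1.69q = 133.51 - 3.48q → q_m = 21.5957.
Social marginal benefit = demand + MEB = 140.45 - 3.34q.
Set SMB = MC: 140.45 - 3.34q = 21.86 + 1.69q → q* = 23.5765.
Gap = |21.5957 − 23.5765| = 1.9808.

1.98 units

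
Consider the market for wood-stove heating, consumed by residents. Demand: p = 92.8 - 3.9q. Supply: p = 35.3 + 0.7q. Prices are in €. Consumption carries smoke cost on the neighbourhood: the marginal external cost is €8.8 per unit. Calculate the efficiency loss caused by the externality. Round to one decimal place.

DWL = €8.4

Market equilibrium (private): 35.3 + 0.7q = 92.8 - 3.9q → q_m = 12.5000.
Social marginal benefit = demand − MEC = 84.0 - 3.9q.
Set SMB = MC: 84.0 - 3.9q = 35.3 + 0.7q → q* = 10.5870.
The welfare-loss triangle has base |q_m − q*| and height MEC(q_m) (the vertical gap between SMB and MC is zero at q* and MEC at q_m).
DWL = ½ × 1.9130 × 8.8000 = 8.4172.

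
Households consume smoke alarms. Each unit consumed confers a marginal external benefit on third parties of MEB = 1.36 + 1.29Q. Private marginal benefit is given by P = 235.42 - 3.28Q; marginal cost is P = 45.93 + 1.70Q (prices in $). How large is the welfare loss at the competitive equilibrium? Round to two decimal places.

Market equilibrium (private): 45.93 + 1.70Q = 235.42 - 3.28Q → Q_m = 38.0502.
Social marginal benefit = demand + MEB = 236.78 - 1.99Q.
Set SMB = MC: 236.78 - 1.99Q = 45.93 + 1.70Q → Q* = 51.7209.
The loss is the area between SMB and MC from Q* to Q_m; with linear curves that's a triangle of height MEB(Q_m).
DWL = ½ × 13.6707 × 50.4448 = 344.8079.

DWL = $344.81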